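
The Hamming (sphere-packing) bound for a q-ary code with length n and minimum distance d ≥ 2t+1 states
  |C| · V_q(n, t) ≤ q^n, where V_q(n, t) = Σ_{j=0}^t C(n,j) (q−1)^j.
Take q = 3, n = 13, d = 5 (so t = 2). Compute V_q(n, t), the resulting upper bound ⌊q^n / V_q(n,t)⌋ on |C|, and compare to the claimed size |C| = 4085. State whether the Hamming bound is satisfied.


V_q(n, t) = 339, q^n = 1594323, Hamming bound = 4703, |C| = 4085 ≤ bound (satisfied).

Step 1: Compute V_q(n, t) = Σ_{j=0}^2 C(n, j) (q−1)^j.
  j = 0: C(13,0)·(2)^0 = 1·1 = 1.
  j = 1: C(13,1)·(2)^1 = 13·2 = 26.
  j = 2: C(13,2)·(2)^2 = 78·4 = 312.
  V_q(n, t) = 1 + 26 + 312 = 339.
Step 2: q^n = 3^13 = 1594323.
Step 3: Hamming bound ⌊q^n / V_q(n,t)⌋ = ⌊1594323/339⌋ = 4703.
Step 4: Compare |C| = 4085 to 4703: satisfied.
The claimed |C| lies below the Hamming bound.


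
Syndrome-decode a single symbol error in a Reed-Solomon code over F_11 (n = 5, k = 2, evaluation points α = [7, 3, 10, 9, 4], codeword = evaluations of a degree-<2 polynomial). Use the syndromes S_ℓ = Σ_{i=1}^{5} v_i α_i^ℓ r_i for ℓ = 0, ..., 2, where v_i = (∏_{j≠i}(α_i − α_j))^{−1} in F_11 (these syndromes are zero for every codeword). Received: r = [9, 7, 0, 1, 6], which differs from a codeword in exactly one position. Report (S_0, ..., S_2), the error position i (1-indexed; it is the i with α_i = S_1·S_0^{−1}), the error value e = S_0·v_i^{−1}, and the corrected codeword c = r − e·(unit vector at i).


S = (1, 7, 5), error at position 1, error magnitude e = 6, c = [3, 7, 0, 1, 6].

Step 1: column multipliers v_i = (∏_{j≠i}(α_i − α_j))^{−1} mod 11.
  i = 1 (α = 7): (7−3)(7−10)(7−9)(7−4) = 4·(−3)·(−2)·3 = 72 ≡ 6, so v_1 = 6^{−1} = 2 (mod 11).
  i = 2 (α = 3): (3−7)(3−10)(3−9)(3−4) = (−4)·(−7)·(−6)·(−1) = 168 ≡ 3, so v_2 = 3^{−1} = 4 (mod 11).
  i = 3 (α = 10): (10−7)(10−3)(10−9)(10−4) = 3·7·1·6 = 126 ≡ 5, so v_3 = 5^{−1} = 9 (mod 11).
  i = 4 (α = 9): (9−7)(9−3)(9−10)(9−4) = 2·6·(−1)·5 = −60 ≡ 6, so v_4 = 6^{−1} = 2 (mod 11).
  i = 5 (α = 4): (4−7)(4−3)(4−10)(4−9) = (−3)·1·(−6)·(−5) = −90 ≡ 9, so v_5 = 9^{−1} = 5 (mod 11).
  v = [2, 4, 9, 2, 5].
Step 2: syndromes of r = [9, 7, 0, 1, 6] (all sums mod 11).
  S_0 = Σ v_i r_i = 2·9 + 4·7 + 9·0 + 2·1 + 5·6 = 78 ≡ 1.
  S_1 = Σ v_i α_i r_i = 2·7·9 + 4·3·7 + 9·10·0 + 2·9·1 + 5·4·6 = 348 ≡ 7.
  α_i^2 mod 11 = [5, 9, 1, 4, 5].
  S_2 = Σ v_i α_i^2 r_i = 2·5·9 + 4·9·7 + 9·1·0 + 2·4·1 + 5·5·6 = 500 ≡ 5.
  S = (1, 7, 5) ≠ 0, so r is not a codeword (an error is present).
Step 3: locate the error. For a single error e at position i, S_ℓ = v_i·e·α_i^ℓ, so α_err = S_1/S_0.
  S_0^{−1} = 1^{−1} = 1 (mod 11), so α_err = 7·1 = 7 ≡ 7 = α_1. Error position i = 1.
  Consistency check: S_2/S_1 = 5·8 = 40 ≡ 7 = α_err ✓ (single-error assumption holds).
Step 4: error magnitude e = S_0/v_1 = S_0·∏_{j≠1}(α_1 − α_j) = 1·6 = 6 ≡ 6 (mod 11).
Step 5: correct position 1: c_1 = r_1 − e = 9 − 6 ≡ 3 (mod 11). Hence c = [3, 7, 0, 1, 6].
  Check: interpolating c through the α_i gives m(x) = 10 + 10·x (degree < 2) with m(α_i) = c_i for every i, so c is indeed a codeword.


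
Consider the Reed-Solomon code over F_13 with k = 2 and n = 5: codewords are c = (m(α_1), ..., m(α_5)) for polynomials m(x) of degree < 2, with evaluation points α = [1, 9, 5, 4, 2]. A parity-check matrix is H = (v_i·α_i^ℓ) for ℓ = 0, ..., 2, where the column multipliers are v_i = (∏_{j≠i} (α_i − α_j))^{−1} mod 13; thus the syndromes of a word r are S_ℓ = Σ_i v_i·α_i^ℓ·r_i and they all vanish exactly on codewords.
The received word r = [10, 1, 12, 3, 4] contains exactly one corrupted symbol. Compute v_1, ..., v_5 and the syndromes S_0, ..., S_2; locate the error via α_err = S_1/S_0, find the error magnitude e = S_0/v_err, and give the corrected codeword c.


S = (6, 11, 5), error at position 4, error magnitude e = 11, c = [10, 1, 12, 5, 4].

Step 1: column multipliers v_i = (∏_{j≠i}(α_i − α_j))^{−1} mod 13.
  i = 1 (α = 1): (1−9)(1−5)(1−4)(1−2) = (−8)·(−4)·(−3)·(−1) = 96 ≡ 5, so v_1 = 5^{−1} = 8 (mod 13).
  i = 2 (α = 9): (9−1)(9−5)(9−4)(9−2) = 8·4·5·7 = 1120 ≡ 2, so v_2 = 2^{−1} = 7 (mod 13).
  i = 3 (α = 5): (5−1)(5−9)(5−4)(5−2) = 4·(−4)·1·3 = −48 ≡ 4, so v_3 = 4^{−1} = 10 (mod 13).
  i = 4 (α = 4): (4−1)(4−9)(4−5)(4−2) = 3·(−5)·(−1)·2 = 30 ≡ 4, so v_4 = 4^{−1} = 10 (mod 13).
  i = 5 (α = 2): (2−1)(2−9)(2−5)(2−4) = 1·(−7)·(−3)·(−2) = −42 ≡ 10, so v_5 = 10^{−1} = 4 (mod 13).
  v = [8, 7, 10, 10, 4].
Step 2: syndromes of r = [10, 1, 12, 3, 4] (all sums mod 13).
  S_0 = Σ v_i r_i = 8·10 + 7·1 + 10·12 + 10·3 + 4·4 = 253 ≡ 6.
  S_1 = Σ v_i α_i r_i = 8·1·10 + 7·9·1 + 10·5·12 + 10·4·3 + 4·2·4 = 895 ≡ 11.
  α_i^2 mod 13 = [1, 3, 12, 3, 4].
  S_2 = Σ v_i α_i^2 r_i = 8·1·10 + 7·3·1 + 10·12·12 + 10·3·3 + 4·4·4 = 1695 ≡ 5.
  S = (6, 11, 5) ≠ 0, so r is not a codeword (an error is present).
Step 3: locate the error. For a single error e at position i, S_ℓ = v_i·e·α_i^ℓ, so α_err = S_1/S_0.
  S_0^{−1} = 6^{−1} = 11 (mod 13), so α_err = 11·11 = 121 ≡ 4 = α_4. Error position i = 4.
  Consistency check: S_2/S_1 = 5·6 = 30 ≡ 4 = α_err ✓ (single-error assumption holds).
Step 4: error magnitude e = S_0/v_4 = S_0·∏_{j≠4}(α_4 − α_j) = 6·4 = 24 ≡ 11 (mod 13).
Step 5: correct position 4: c_4 = r_4 − e = 3 − 11 ≡ 5 (mod 13). Hence c = [10, 1, 12, 5, 4].
  Check: interpolating c through the α_i gives m(x) = 3 + 7·x (degree < 2) with m(α_i) = c_i for every i, so c is indeed a codeword.


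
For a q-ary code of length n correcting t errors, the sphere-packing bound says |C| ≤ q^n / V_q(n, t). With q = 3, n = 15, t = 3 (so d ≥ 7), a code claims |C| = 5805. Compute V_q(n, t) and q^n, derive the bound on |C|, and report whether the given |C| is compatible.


V_q(n, t) = 4091, q^n = 14348907, Hamming bound = 3507, |C| = 5805 > bound (violated).

Step 1: Compute V_q(n, t) = Σ_{j=0}^3 C(n, j) (q−1)^j.
  j = 0: C(15,0)·(2)^0 = 1·1 = 1.
  j = 1: C(15,1)·(2)^1 = 15·2 = 30.
  j = 2: C(15,2)·(2)^2 = 105·4 = 420.
  j = 3: C(15,3)·(2)^3 = 455·8 = 3640.
  V_q(n, t) = 1 + 30 + 420 + 3640 = 4091.
Step 2: q^n = 3^15 = 14348907.
Step 3: Hamming bound ⌊q^n / V_q(n,t)⌋ = ⌊14348907/4091⌋ = 3507.
Step 4: Compare |C| = 5805 to 3507: violated.
The claimed |C| lies above the Hamming bound, so no 3-ary code of length 15 with d ≥ 7 can have 5805 codewords.


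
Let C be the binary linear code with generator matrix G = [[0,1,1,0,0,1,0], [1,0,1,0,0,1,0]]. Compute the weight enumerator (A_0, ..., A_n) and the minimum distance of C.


Weight distribution: A_0 = 1, A_2 = 1, A_3 = 2. Minimum distance d = 2.

Enumerate all 2^2 = 4 messages m ∈ F_2^2.
For each, compute codeword c = mG in F_2^7, then tally its weight.
  m = 00 → c = 0000000, weight = 0.
  m = 10 → c = 0110010, weight = 3.
  m = 01 → c = 1010010, weight = 3.
  m = 11 → c = 1100000, weight = 2.
Tally weights:
  weight 0: 1 codewords.
  weight 2: 1 codewords.
  weight 3: 2 codewords.
Minimum distance d = smallest w > 0 with A_w > 0 = 2.
Sanity: Σ A_w = 4 = 2^2 = 4 ✓.


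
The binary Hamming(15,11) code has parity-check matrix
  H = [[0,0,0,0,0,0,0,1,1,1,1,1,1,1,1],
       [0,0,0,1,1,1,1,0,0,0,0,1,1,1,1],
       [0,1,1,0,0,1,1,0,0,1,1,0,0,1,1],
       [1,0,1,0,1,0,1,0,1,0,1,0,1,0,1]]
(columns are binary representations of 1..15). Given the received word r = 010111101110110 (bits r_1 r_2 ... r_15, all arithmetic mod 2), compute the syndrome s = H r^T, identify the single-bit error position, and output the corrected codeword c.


s = (1, 0, 0, 1)^T, error position = 9, corrected codeword c = 010111100110110

Compute s = H r^T mod 2 one row at a time:
  s_1 = 0 + 1 + 1 + 1 + 0 + 1 + 1 + 0 = 5 ≡ 1 (mod 2).
  s_2 = 1 + 1 + 1 + 1 + 0 + 1 + 1 + 0 = 6 ≡ 0 (mod 2).
  s_3 = 1 + 0 + 1 + 1 + 1 + 1 + 1 + 0 = 6 ≡ 0 (mod 2).
  s_4 = 0 + 0 + 1 + 1 + 1 + 1 + 1 + 0 = 5 ≡ 1 (mod 2).
s = (1, 0, 0, 1)^T — this equals column 9 of H (binary 1001), so error is at position 9.
Correct: flip bit 9 of r = 010111101110110 to get c = 010111100110110.


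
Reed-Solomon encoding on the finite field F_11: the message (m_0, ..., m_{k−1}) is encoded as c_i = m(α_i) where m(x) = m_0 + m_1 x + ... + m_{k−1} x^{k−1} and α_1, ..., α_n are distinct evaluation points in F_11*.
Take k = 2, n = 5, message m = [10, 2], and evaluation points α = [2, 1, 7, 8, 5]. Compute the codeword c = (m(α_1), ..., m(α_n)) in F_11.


c = [3, 1, 2, 4, 9]

Message polynomial: m(x) = 10 + 2·x (mod 11).
For each evaluation point α_i, compute m(α_i) mod 11:
  α_1 = 2: Horner steps 2 → 3, so m(2) = 3.
  α_2 = 1: Horner steps 2 → 1, so m(1) = 1.
  α_3 = 7: Horner steps 2 → 2, so m(7) = 2.
  α_4 = 8: Horner steps 2 → 4, so m(8) = 4.
  α_5 = 5: Horner steps 2 → 9, so m(5) = 9.
Codeword c = [3, 1, 2, 4, 9] ∈ F_11^5.


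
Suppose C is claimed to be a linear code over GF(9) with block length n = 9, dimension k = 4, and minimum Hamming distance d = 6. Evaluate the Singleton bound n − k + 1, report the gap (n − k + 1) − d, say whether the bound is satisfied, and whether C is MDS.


Singleton RHS = n − k + 1 = 6, slack = 0, bound satisfied, MDS.

Singleton bound: d ≤ n − k + 1.
Here n = 9, k = 4, so n − k + 1 = 6.
Given d = 6, check d ≤ 6: YES.
Slack = (n − k + 1) − d = 0.
The code is MDS (slack = 0).
Description: the claimed parameters are [9, 4, 6]_9; such a code would be MDS (meets Singleton bound).


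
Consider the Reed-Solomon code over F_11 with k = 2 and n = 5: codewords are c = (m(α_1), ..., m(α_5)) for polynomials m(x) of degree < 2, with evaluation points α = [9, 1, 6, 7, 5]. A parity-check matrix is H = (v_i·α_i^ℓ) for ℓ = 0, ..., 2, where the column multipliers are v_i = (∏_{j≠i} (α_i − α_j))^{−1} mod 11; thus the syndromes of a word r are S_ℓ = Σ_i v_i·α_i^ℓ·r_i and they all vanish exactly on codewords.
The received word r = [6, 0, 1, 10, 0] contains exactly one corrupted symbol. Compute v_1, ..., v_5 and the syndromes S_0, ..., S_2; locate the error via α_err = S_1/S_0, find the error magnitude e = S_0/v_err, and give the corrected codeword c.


S = (8, 7, 2), error at position 5, error magnitude e = 8, c = [6, 0, 1, 10, 3].

Step 1: column multipliers v_i = (∏_{j≠i}(α_i − α_j))^{−1} mod 11.
  i = 1 (α = 9): (9−1)(9−6)(9−7)(9−5) = 8·3·2·4 = 192 ≡ 5, so v_1 = 5^{−1} = 9 (mod 11).
  i = 2 (α = 1): (1−9)(1−6)(1−7)(1−5) = (−8)·(−5)·(−6)·(−4) = 960 ≡ 3, so v_2 = 3^{−1} = 4 (mod 11).
  i = 3 (α = 6): (6−9)(6−1)(6−7)(6−5) = (−3)·5·(−1)·1 = 15 ≡ 4, so v_3 = 4^{−1} = 3 (mod 11).
  i = 4 (α = 7): (7−9)(7−1)(7−6)(7−5) = (−2)·6·1·2 = −24 ≡ 9, so v_4 = 9^{−1} = 5 (mod 11).
  i = 5 (α = 5): (5−9)(5−1)(5−6)(5−7) = (−4)·4·(−1)·(−2) = −32 ≡ 1, so v_5 = 1^{−1} = 1 (mod 11).
  v = [9, 4, 3, 5, 1].
Step 2: syndromes of r = [6, 0, 1, 10, 0] (all sums mod 11).
  S_0 = Σ v_i r_i = 9·6 + 4·0 + 3·1 + 5·10 + 1·0 = 107 ≡ 8.
  S_1 = Σ v_i α_i r_i = 9·9·6 + 4·1·0 + 3·6·1 + 5·7·10 + 1·5·0 = 854 ≡ 7.
  α_i^2 mod 11 = [4, 1, 3, 5, 3].
  S_2 = Σ v_i α_i^2 r_i = 9·4·6 + 4·1·0 + 3·3·1 + 5·5·10 + 1·3·0 = 475 ≡ 2.
  S = (8, 7, 2) ≠ 0, so r is not a codeword (an error is present).
Step 3: locate the error. For a single error e at position i, S_ℓ = v_i·e·α_i^ℓ, so α_err = S_1/S_0.
  S_0^{−1} = 8^{−1} = 7 (mod 11), so α_err = 7·7 = 49 ≡ 5 = α_5. Error position i = 5.
  Consistency check: S_2/S_1 = 2·8 = 16 ≡ 5 = α_err ✓ (single-error assumption holds).
Step 4: error magnitude e = S_0/v_5 = S_0·∏_{j≠5}(α_5 − α_j) = 8·1 = 8 ≡ 8 (mod 11).
Step 5: correct position 5: c_5 = r_5 − e = 0 − 8 ≡ 3 (mod 11). Hence c = [6, 0, 1, 10, 3].
  Check: interpolating c through the α_i gives m(x) = 2 + 9·x (degree < 2) with m(α_i) = c_i for every i, so c is indeed a codeword.


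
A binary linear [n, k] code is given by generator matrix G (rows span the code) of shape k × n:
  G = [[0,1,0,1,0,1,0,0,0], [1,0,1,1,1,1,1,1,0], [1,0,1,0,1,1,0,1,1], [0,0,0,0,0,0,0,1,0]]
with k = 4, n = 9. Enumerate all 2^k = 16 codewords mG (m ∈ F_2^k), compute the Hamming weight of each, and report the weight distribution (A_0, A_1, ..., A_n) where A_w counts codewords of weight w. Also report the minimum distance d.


Weight distribution: A_0 = 1, A_1 = 1, A_3 = 2, A_4 = 3, A_5 = 3, A_6 = 4, A_7 = 2. Minimum distance d = 1.

Enumerate all 2^4 = 16 messages m ∈ F_2^4.
For each, compute codeword c = mG in F_2^9, then tally its weight.
  m = 0000 → c = 000000000, weight = 0.
  m = 1000 → c = 010101000, weight = 3.
  m = 0100 → c = 101111110, weight = 7.
  m = 1100 → c = 111010110, weight = 6.
  m = 0010 → c = 101011011, weight = 6.
  m = 1010 → c = 111110011, weight = 7.
  m = 0110 → c = 000100101, weight = 3.
  m = 1110 → c = 010001101, weight = 4.
  m = 0001 → c = 000000010, weight = 1.
  m = 1001 → c = 010101010, weight = 4.
  m = 0101 → c = 101111100, weight = 6.
  m = 1101 → c = 111010100, weight = 5.
  m = 0011 → c = 101011001, weight = 5.
  m = 1011 → c = 111110001, weight = 6.
  m = 0111 → c = 000100111, weight = 4.
  m = 1111 → c = 010001111, weight = 5.
Tally weights:
  weight 0: 1 codewords.
  weight 1: 1 codewords.
  weight 3: 2 codewords.
  weight 4: 3 codewords.
  weight 5: 3 codewords.
  weight 6: 4 codewords.
  weight 7: 2 codewords.
Minimum distance d = smallest w > 0 with A_w > 0 = 1.
Sanity: Σ A_w = 16 = 2^4 = 16 ✓.


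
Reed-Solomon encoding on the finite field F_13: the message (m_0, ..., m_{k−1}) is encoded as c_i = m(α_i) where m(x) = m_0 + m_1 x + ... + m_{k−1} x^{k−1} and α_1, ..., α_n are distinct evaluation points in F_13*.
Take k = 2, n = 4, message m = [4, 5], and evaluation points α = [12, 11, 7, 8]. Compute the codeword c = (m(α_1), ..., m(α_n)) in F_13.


c = [12, 7, 0, 5]

Message polynomial: m(x) = 4 + 5·x (mod 13).
For each evaluation point α_i, compute m(α_i) mod 13:
  α_1 = 12: Horner steps 5 → 12, so m(12) = 12.
  α_2 = 11: Horner steps 5 → 7, so m(11) = 7.
  α_3 = 7: Horner steps 5 → 0, so m(7) = 0.
  α_4 = 8: Horner steps 5 → 5, so m(8) = 5.
Codeword c = [12, 7, 0, 5] ∈ F_13^4.


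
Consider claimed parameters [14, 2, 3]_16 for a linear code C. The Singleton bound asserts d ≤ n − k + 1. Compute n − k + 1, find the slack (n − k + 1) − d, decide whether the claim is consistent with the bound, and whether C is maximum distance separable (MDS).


Singleton RHS = n − k + 1 = 13, slack = 10, bound satisfied, not MDS.

Singleton bound: d ≤ n − k + 1.
Here n = 14, k = 2, so n − k + 1 = 13.
Given d = 3, check d ≤ 13: YES.
Slack = (n − k + 1) − d = 10.
The code is NOT MDS (slack = 10 > 0).
Description: the claimed parameters are [14, 2, 3]_16; such a code would be non-MDS.


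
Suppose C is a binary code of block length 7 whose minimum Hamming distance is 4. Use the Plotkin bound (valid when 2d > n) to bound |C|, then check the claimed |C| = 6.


Plotkin bound M ≤ 8; given |C| = 6 ≤ bound (satisfied).

Check applicability: 2d = 8, n = 7.
2d − n = 1 > 0, so Plotkin applies.
Compute d/(2d−n) = 4/1 ≈ 4.0000.
⌊d/(2d−n)⌋ = 4.
Plotkin bound: M ≤ 2·4 = 8.
Given |C| = 6, check: satisfied.
This |C| is below the Plotkin bound.


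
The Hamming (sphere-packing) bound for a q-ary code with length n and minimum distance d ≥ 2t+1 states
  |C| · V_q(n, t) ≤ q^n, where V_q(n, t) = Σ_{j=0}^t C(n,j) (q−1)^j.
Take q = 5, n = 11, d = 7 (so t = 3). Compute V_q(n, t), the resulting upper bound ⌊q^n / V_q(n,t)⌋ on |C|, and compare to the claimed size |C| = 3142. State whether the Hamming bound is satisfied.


V_q(n, t) = 11485, q^n = 48828125, Hamming bound = 4251, |C| = 3142 ≤ bound (satisfied).

Step 1: Compute V_q(n, t) = Σ_{j=0}^3 C(n, j) (q−1)^j.
  j = 0: C(11,0)·(4)^0 = 1·1 = 1.
  j = 1: C(11,1)·(4)^1 = 11·4 = 44.
  j = 2: C(11,2)·(4)^2 = 55·16 = 880.
  j = 3: C(11,3)·(4)^3 = 165·64 = 10560.
  V_q(n, t) = 1 + 44 + 880 + 10560 = 11485.
Step 2: q^n = 5^11 = 48828125.
Step 3: Hamming bound ⌊q^n / V_q(n,t)⌋ = ⌊48828125/11485⌋ = 4251.
Step 4: Compare |C| = 3142 to 4251: satisfied.
The claimed |C| lies below the Hamming bound.


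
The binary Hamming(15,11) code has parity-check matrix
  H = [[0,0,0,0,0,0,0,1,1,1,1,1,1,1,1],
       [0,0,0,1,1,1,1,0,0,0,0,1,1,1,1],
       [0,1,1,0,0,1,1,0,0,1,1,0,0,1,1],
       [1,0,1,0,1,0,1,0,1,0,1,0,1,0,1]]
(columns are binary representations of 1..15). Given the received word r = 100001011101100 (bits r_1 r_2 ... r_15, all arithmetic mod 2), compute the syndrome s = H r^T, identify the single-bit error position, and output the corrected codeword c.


s = (1, 1, 0, 1)^T, error position = 13, corrected codeword c = 100001011101000

Compute s = H r^T mod 2 one row at a time:
  s_1 = 1 + 1 + 1 + 0 + 1 + 1 + 0 + 0 = 5 ≡ 1 (mod 2).
  s_2 = 0 + 0 + 1 + 0 + 1 + 1 + 0 + 0 = 3 ≡ 1 (mod 2).
  s_3 = 0 + 0 + 1 + 0 + 1 + 0 + 0 + 0 = 2 ≡ 0 (mod 2).
  s_4 = 1 + 0 + 0 + 0 + 1 + 0 + 1 + 0 = 3 ≡ 1 (mod 2).
s = (1, 1, 0, 1)^T — this equals column 13 of H (binary 1101), so error is at position 13.
Correct: flip bit 13 of r = 100001011101100 to get c = 100001011101000.


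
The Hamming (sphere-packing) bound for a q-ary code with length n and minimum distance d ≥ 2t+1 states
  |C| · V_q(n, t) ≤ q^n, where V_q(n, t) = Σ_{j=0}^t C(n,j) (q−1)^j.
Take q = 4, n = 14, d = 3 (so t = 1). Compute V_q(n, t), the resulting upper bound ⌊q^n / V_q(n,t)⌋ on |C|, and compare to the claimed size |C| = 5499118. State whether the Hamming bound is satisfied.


V_q(n, t) = 43, q^n = 268435456, Hamming bound = 6242685, |C| = 5499118 ≤ bound (satisfied).

Step 1: Compute V_q(n, t) = Σ_{j=0}^1 C(n, j) (q−1)^j.
  j = 0: C(14,0)·(3)^0 = 1·1 = 1.
  j = 1: C(14,1)·(3)^1 = 14·3 = 42.
  V_q(n, t) = 1 + 42 = 43.
Step 2: q^n = 4^14 = 268435456.
Step 3: Hamming bound ⌊q^n / V_q(n,t)⌋ = ⌊268435456/43⌋ = 6242685.
Step 4: Compare |C| = 5499118 to 6242685: satisfied.
The claimed |C| lies below the Hamming bound.


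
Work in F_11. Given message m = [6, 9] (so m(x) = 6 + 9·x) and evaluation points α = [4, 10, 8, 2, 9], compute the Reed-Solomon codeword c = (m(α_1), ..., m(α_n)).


c = [9, 8, 1, 2, 10]

Message polynomial: m(x) = 6 + 9·x (mod 11).
For each evaluation point α_i, compute m(α_i) mod 11:
  α_1 = 4: Horner steps 9 → 9, so m(4) = 9.
  α_2 = 10: Horner steps 9 → 8, so m(10) = 8.
  α_3 = 8: Horner steps 9 → 1, so m(8) = 1.
  α_4 = 2: Horner steps 9 → 2, so m(2) = 2.
  α_5 = 9: Horner steps 9 → 10, so m(9) = 10.
Codeword c = [9, 8, 1, 2, 10] ∈ F_11^5.


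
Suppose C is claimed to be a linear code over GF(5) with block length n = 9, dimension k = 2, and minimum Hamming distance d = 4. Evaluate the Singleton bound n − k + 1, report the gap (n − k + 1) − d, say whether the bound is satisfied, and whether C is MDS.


Singleton RHS = n − k + 1 = 8, slack = 4, bound satisfied, not MDS.

Singleton bound: d ≤ n − k + 1.
Here n = 9, k = 2, so n − k + 1 = 8.
Given d = 4, check d ≤ 8: YES.
Slack = (n − k + 1) − d = 4.
The code is NOT MDS (slack = 4 > 0).
Description: the claimed parameters are [9, 2, 4]_5; such a code would be non-MDS.


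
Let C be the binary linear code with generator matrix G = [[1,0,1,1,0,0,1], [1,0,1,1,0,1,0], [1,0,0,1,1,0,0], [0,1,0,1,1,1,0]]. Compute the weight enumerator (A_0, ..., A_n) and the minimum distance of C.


Weight distribution: A_0 = 1, A_2 = 1, A_3 = 6, A_4 = 5, A_5 = 2, A_6 = 1. Minimum distance d = 2.

Enumerate all 2^4 = 16 messages m ∈ F_2^4.
For each, compute codeword c = mG in F_2^7, then tally its weight.
  m = 0000 → c = 0000000, weight = 0.
  m = 1000 → c = 1011001, weight = 4.
  m = 0100 → c = 1011010, weight = 4.
  m = 1100 → c = 0000011, weight = 2.
  m = 0010 → c = 1001100, weight = 3.
  m = 1010 → c = 0010101, weight = 3.
  m = 0110 → c = 0010110, weight = 3.
  m = 1110 → c = 1001111, weight = 5.
  m = 0001 → c = 0101110, weight = 4.
  m = 1001 → c = 1110111, weight = 6.
  m = 0101 → c = 1110100, weight = 4.
  m = 1101 → c = 0101101, weight = 4.
  m = 0011 → c = 1100010, weight = 3.
  m = 1011 → c = 0111011, weight = 5.
  m = 0111 → c = 0111000, weight = 3.
  m = 1111 → c = 1100001, weight = 3.
Tally weights:
  weight 0: 1 codewords.
  weight 2: 1 codewords.
  weight 3: 6 codewords.
  weight 4: 5 codewords.
  weight 5: 2 codewords.
  weight 6: 1 codewords.
Minimum distance d = smallest w > 0 with A_w > 0 = 2.
Sanity: Σ A_w = 16 = 2^4 = 16 ✓.


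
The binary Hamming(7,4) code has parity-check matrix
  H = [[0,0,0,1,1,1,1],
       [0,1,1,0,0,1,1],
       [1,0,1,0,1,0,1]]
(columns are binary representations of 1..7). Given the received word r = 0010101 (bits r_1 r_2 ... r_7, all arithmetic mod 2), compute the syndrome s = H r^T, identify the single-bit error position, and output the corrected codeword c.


s = (0, 0, 1)^T, error position = 1, corrected codeword c = 1010101

Compute s = H r^T mod 2 one row at a time:
  s_1 = 0 + 1 + 0 + 1 = 2 ≡ 0 (mod 2).
  s_2 = 0 + 1 + 0 + 1 = 2 ≡ 0 (mod 2).
  s_3 = 0 + 1 + 1 + 1 = 3 ≡ 1 (mod 2).
s = (0, 0, 1)^T — this equals column 1 of H (binary 001), so error is at position 1.
Correct: flip bit 1 of r = 0010101 to get c = 1010101.


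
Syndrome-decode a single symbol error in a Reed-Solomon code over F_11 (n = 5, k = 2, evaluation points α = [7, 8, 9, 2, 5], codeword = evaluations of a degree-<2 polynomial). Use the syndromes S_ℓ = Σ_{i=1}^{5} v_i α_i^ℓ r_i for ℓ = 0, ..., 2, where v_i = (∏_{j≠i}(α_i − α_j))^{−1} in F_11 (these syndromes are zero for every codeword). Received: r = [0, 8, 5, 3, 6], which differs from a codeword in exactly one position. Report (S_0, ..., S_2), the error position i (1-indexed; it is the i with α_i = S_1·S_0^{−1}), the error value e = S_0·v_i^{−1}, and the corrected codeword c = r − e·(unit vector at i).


S = (7, 3, 6), error at position 4, error magnitude e = 10, c = [0, 8, 5, 4, 6].

Step 1: column multipliers v_i = (∏_{j≠i}(α_i − α_j))^{−1} mod 11.
  i = 1 (α = 7): (7−8)(7−9)(7−2)(7−5) = (−1)·(−2)·5·2 = 20 ≡ 9, so v_1 = 9^{−1} = 5 (mod 11).
  i = 2 (α = 8): (8−7)(8−9)(8−2)(8−5) = 1·(−1)·6·3 = −18 ≡ 4, so v_2 = 4^{−1} = 3 (mod 11).
  i = 3 (α = 9): (9−7)(9−8)(9−2)(9−5) = 2·1·7·4 = 56 ≡ 1, so v_3 = 1^{−1} = 1 (mod 11).
  i = 4 (α = 2): (2−7)(2−8)(2−9)(2−5) = (−5)·(−6)·(−7)·(−3) = 630 ≡ 3, so v_4 = 3^{−1} = 4 (mod 11).
  i = 5 (α = 5): (5−7)(5−8)(5−9)(5−2) = (−2)·(−3)·(−4)·3 = −72 ≡ 5, so v_5 = 5^{−1} = 9 (mod 11).
  v = [5, 3, 1, 4, 9].
Step 2: syndromes of r = [0, 8, 5, 3, 6] (all sums mod 11).
  S_0 = Σ v_i r_i = 5·0 + 3·8 + 1·5 + 4·3 + 9·6 = 95 ≡ 7.
  S_1 = Σ v_i α_i r_i = 5·7·0 + 3·8·8 + 1·9·5 + 4·2·3 + 9·5·6 = 531 ≡ 3.
  α_i^2 mod 11 = [5, 9, 4, 4, 3].
  S_2 = Σ v_i α_i^2 r_i = 5·5·0 + 3·9·8 + 1·4·5 + 4·4·3 + 9·3·6 = 446 ≡ 6.
  S = (7, 3, 6) ≠ 0, so r is not a codeword (an error is present).
Step 3: locate the error. For a single error e at position i, S_ℓ = v_i·e·α_i^ℓ, so α_err = S_1/S_0.
  S_0^{−1} = 7^{−1} = 8 (mod 11), so α_err = 3·8 = 24 ≡ 2 = α_4. Error position i = 4.
  Consistency check: S_2/S_1 = 6·4 = 24 ≡ 2 = α_err ✓ (single-error assumption holds).
Step 4: error magnitude e = S_0/v_4 = S_0·∏_{j≠4}(α_4 − α_j) = 7·3 = 21 ≡ 10 (mod 11).
Step 5: correct position 4: c_4 = r_4 − e = 3 − 10 ≡ 4 (mod 11). Hence c = [0, 8, 5, 4, 6].
  Check: interpolating c through the α_i gives m(x) = 10 + 8·x (degree < 2) with m(α_i) = c_i for every i, so c is indeed a codeword.


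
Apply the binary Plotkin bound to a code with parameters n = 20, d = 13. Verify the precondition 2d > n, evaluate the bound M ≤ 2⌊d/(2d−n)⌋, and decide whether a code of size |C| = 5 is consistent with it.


Plotkin bound M ≤ 4; given |C| = 5 > bound (violated).

Check applicability: 2d = 26, n = 20.
2d − n = 6 > 0, so Plotkin applies.
Compute d/(2d−n) = 13/6 ≈ 2.1667.
⌊d/(2d−n)⌋ = 2.
Plotkin bound: M ≤ 2·2 = 4.
Given |C| = 5, check: VIOLATED.
This |C| is above the Plotkin bound, so no binary code with n = 20, d = 13 and 5 codewords exists.


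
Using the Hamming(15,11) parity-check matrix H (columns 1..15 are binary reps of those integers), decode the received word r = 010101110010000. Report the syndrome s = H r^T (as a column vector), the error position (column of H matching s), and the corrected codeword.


s = (0, 1, 0, 0)^T, error position = 4, corrected codeword c = 010001110010000

Compute s = H r^T mod 2 one row at a time:
  s_1 = 1 + 0 + 0 + 1 + 0 + 0 + 0 + 0 = 2 ≡ 0 (mod 2).
  s_2 = 1 + 0 + 1 + 1 + 0 + 0 + 0 + 0 = 3 ≡ 1 (mod 2).
  s_3 = 1 + 0 + 1 + 1 + 0 + 1 + 0 + 0 = 4 ≡ 0 (mod 2).
  s_4 = 0 + 0 + 0 + 1 + 0 + 1 + 0 + 0 = 2 ≡ 0 (mod 2).
s = (0, 1, 0, 0)^T — this equals column 4 of H (binary 0100), so error is at position 4.
Correct: flip bit 4 of r = 010101110010000 to get c = 010001110010000.


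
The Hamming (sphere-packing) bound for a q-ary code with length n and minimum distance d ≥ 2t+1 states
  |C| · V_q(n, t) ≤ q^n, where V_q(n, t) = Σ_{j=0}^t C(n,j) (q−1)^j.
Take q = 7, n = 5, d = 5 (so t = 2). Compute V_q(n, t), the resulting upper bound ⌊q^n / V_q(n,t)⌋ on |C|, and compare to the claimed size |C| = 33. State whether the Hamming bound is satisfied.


V_q(n, t) = 391, q^n = 16807, Hamming bound = 42, |C| = 33 ≤ bound (satisfied).

Step 1: Compute V_q(n, t) = Σ_{j=0}^2 C(n, j) (q−1)^j.
  j = 0: C(5,0)·(6)^0 = 1·1 = 1.
  j = 1: C(5,1)·(6)^1 = 5·6 = 30.
  j = 2: C(5,2)·(6)^2 = 10·36 = 360.
  V_q(n, t) = 1 + 30 + 360 = 391.
Step 2: q^n = 7^5 = 16807.
Step 3: Hamming bound ⌊q^n / V_q(n,t)⌋ = ⌊16807/391⌋ = 42.
Step 4: Compare |C| = 33 to 42: satisfied.
The claimed |C| lies below the Hamming bound.


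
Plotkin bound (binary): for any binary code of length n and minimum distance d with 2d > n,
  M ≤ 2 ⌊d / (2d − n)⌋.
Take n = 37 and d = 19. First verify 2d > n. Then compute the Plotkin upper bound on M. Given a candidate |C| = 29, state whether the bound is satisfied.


Plotkin bound M ≤ 38; given |C| = 29 ≤ bound (satisfied).

Check applicability: 2d = 38, n = 37.
2d − n = 1 > 0, so Plotkin applies.
Compute d/(2d−n) = 19/1 ≈ 19.0000.
⌊d/(2d−n)⌋ = 19.
Plotkin bound: M ≤ 2·19 = 38.
Given |C| = 29, check: satisfied.
This |C| is below the Plotkin bound.


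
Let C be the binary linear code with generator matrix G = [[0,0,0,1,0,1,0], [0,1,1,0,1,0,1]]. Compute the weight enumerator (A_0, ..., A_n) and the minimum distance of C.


Weight distribution: A_0 = 1, A_2 = 1, A_4 = 1, A_6 = 1. Minimum distance d = 2.

Enumerate all 2^2 = 4 messages m ∈ F_2^2.
For each, compute codeword c = mG in F_2^7, then tally its weight.
  m = 00 → c = 0000000, weight = 0.
  m = 10 → c = 0001010, weight = 2.
  m = 01 → c = 0110101, weight = 4.
  m = 11 → c = 0111111, weight = 6.
Tally weights:
  weight 0: 1 codewords.
  weight 2: 1 codewords.
  weight 4: 1 codewords.
  weight 6: 1 codewords.
Minimum distance d = smallest w > 0 with A_w > 0 = 2.
Sanity: Σ A_w = 4 = 2^2 = 4 ✓.


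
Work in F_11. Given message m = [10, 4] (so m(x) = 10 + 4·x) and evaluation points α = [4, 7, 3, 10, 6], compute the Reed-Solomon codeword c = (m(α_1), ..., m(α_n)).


c = [4, 5, 0, 6, 1]

Message polynomial: m(x) = 10 + 4·x (mod 11).
For each evaluation point α_i, compute m(α_i) mod 11:
  α_1 = 4: Horner steps 4 → 4, so m(4) = 4.
  α_2 = 7: Horner steps 4 → 5, so m(7) = 5.
  α_3 = 3: Horner steps 4 → 0, so m(3) = 0.
  α_4 = 10: Horner steps 4 → 6, so m(10) = 6.
  α_5 = 6: Horner steps 4 → 1, so m(6) = 1.
Codeword c = [4, 5, 0, 6, 1] ∈ F_11^5.


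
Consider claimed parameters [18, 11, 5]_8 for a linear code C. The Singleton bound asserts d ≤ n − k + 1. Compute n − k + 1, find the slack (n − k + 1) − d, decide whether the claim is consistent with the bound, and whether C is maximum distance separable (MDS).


Singleton RHS = n − k + 1 = 8, slack = 3, bound satisfied, not MDS.

Singleton bound: d ≤ n − k + 1.
Here n = 18, k = 11, so n − k + 1 = 8.
Given d = 5, check d ≤ 8: YES.
Slack = (n − k + 1) − d = 3.
The code is NOT MDS (slack = 3 > 0).
Description: the claimed parameters are [18, 11, 5]_8; such a code would be non-MDS.


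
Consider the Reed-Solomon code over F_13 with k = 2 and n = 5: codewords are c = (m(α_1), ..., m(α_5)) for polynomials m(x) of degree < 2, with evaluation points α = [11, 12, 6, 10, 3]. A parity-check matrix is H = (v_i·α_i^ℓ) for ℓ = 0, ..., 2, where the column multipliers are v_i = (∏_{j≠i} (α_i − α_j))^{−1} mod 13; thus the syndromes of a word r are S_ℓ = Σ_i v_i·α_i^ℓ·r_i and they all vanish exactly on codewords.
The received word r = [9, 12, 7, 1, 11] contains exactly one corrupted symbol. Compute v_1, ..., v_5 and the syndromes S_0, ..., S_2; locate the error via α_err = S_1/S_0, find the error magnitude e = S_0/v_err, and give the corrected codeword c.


S = (2, 7, 5), error at position 4, error magnitude e = 8, c = [9, 12, 7, 6, 11].

Step 1: column multipliers v_i = (∏_{j≠i}(α_i − α_j))^{−1} mod 13.
  i = 1 (α = 11): (11−12)(11−6)(11−10)(11−3) = (−1)·5·1·8 = −40 ≡ 12, so v_1 = 12^{−1} = 12 (mod 13).
  i = 2 (α = 12): (12−11)(12−6)(12−10)(12−3) = 1·6·2·9 = 108 ≡ 4, so v_2 = 4^{−1} = 10 (mod 13).
  i = 3 (α = 6): (6−11)(6−12)(6−10)(6−3) = (−5)·(−6)·(−4)·3 = −360 ≡ 4, so v_3 = 4^{−1} = 10 (mod 13).
  i = 4 (α = 10): (10−11)(10−12)(10−6)(10−3) = (−1)·(−2)·4·7 = 56 ≡ 4, so v_4 = 4^{−1} = 10 (mod 13).
  i = 5 (α = 3): (3−11)(3−12)(3−6)(3−10) = (−8)·(−9)·(−3)·(−7) = 1512 ≡ 4, so v_5 = 4^{−1} = 10 (mod 13).
  v = [12, 10, 10, 10, 10].
Step 2: syndromes of r = [9, 12, 7, 1, 11] (all sums mod 13).
  S_0 = Σ v_i r_i = 12·9 + 10·12 + 10·7 + 10·1 + 10·11 = 418 ≡ 2.
  S_1 = Σ v_i α_i r_i = 12·11·9 + 10·12·12 + 10·6·7 + 10·10·1 + 10·3·11 = 3478 ≡ 7.
  α_i^2 mod 13 = [4, 1, 10, 9, 9].
  S_2 = Σ v_i α_i^2 r_i = 12·4·9 + 10·1·12 + 10·10·7 + 10·9·1 + 10·9·11 = 2332 ≡ 5.
  S = (2, 7, 5) ≠ 0, so r is not a codeword (an error is present).
Step 3: locate the error. For a single error e at position i, S_ℓ = v_i·e·α_i^ℓ, so α_err = S_1/S_0.
  S_0^{−1} = 2^{−1} = 7 (mod 13), so α_err = 7·7 = 49 ≡ 10 = α_4. Error position i = 4.
  Consistency check: S_2/S_1 = 5·2 = 10 ≡ 10 = α_err ✓ (single-error assumption holds).
Step 4: error magnitude e = S_0/v_4 = S_0·∏_{j≠4}(α_4 − α_j) = 2·4 = 8 ≡ 8 (mod 13).
Step 5: correct position 4: c_4 = r_4 − e = 1 − 8 ≡ 6 (mod 13). Hence c = [9, 12, 7, 6, 11].
  Check: interpolating c through the α_i gives m(x) = 2 + 3·x (degree < 2) with m(α_i) = c_i for every i, so c is indeed a codeword.


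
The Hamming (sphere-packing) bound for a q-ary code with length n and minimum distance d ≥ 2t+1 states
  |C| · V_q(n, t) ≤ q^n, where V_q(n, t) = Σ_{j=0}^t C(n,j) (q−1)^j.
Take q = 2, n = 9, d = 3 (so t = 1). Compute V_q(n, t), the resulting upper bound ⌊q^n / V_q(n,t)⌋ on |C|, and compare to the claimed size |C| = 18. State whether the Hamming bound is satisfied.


V_q(n, t) = 10, q^n = 512, Hamming bound = 51, |C| = 18 ≤ bound (satisfied).

Step 1: Compute V_q(n, t) = Σ_{j=0}^1 C(n, j) (q−1)^j.
  j = 0: C(9,0)·(1)^0 = 1·1 = 1.
  j = 1: C(9,1)·(1)^1 = 9·1 = 9.
  V_q(n, t) = 1 + 9 = 10.
Step 2: q^n = 2^9 = 512.
Step 3: Hamming bound ⌊q^n / V_q(n,t)⌋ = ⌊512/10⌋ = 51.
Step 4: Compare |C| = 18 to 51: satisfied.
The claimed |C| lies below the Hamming bound.


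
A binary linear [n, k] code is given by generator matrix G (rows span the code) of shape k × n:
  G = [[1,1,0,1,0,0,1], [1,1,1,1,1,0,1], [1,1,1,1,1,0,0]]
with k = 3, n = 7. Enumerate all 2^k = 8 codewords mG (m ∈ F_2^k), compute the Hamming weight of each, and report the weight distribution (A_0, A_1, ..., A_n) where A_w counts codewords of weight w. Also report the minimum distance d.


Weight distribution: A_0 = 1, A_1 = 1, A_2 = 1, A_3 = 2, A_4 = 1, A_5 = 1, A_6 = 1. Minimum distance d = 1.

Enumerate all 2^3 = 8 messages m ∈ F_2^3.
For each, compute codeword c = mG in F_2^7, then tally its weight.
  m = 000 → c = 0000000, weight = 0.
  m = 100 → c = 1101001, weight = 4.
  m = 010 → c = 1111101, weight = 6.
  m = 110 → c = 0010100, weight = 2.
  m = 001 → c = 1111100, weight = 5.
  m = 101 → c = 0010101, weight = 3.
  m = 011 → c = 0000001, weight = 1.
  m = 111 → c = 1101000, weight = 3.
Tally weights:
  weight 0: 1 codewords.
  weight 1: 1 codewords.
  weight 2: 1 codewords.
  weight 3: 2 codewords.
  weight 4: 1 codewords.
  weight 5: 1 codewords.
  weight 6: 1 codewords.
Minimum distance d = smallest w > 0 with A_w > 0 = 1.
Sanity: Σ A_w = 8 = 2^3 = 8 ✓.


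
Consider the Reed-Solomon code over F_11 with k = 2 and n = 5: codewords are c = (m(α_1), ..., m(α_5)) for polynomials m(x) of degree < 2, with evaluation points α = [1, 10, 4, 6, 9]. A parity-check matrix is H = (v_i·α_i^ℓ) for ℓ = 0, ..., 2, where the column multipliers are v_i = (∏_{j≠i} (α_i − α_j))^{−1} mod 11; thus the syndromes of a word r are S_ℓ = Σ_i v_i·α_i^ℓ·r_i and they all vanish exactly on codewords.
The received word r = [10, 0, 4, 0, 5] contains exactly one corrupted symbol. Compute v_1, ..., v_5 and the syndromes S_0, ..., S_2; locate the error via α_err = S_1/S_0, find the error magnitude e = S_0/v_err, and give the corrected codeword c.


S = (9, 2, 9), error at position 2, error magnitude e = 8, c = [10, 3, 4, 0, 5].

Step 1: column multipliers v_i = (∏_{j≠i}(α_i − α_j))^{−1} mod 11.
  i = 1 (α = 1): (1−10)(1−4)(1−6)(1−9) = (−9)·(−3)·(−5)·(−8) = 1080 ≡ 2, so v_1 = 2^{−1} = 6 (mod 11).
  i = 2 (α = 10): (10−1)(10−4)(10−6)(10−9) = 9·6·4·1 = 216 ≡ 7, so v_2 = 7^{−1} = 8 (mod 11).
  i = 3 (α = 4): (4−1)(4−10)(4−6)(4−9) = 3·(−6)·(−2)·(−5) = −180 ≡ 7, so v_3 = 7^{−1} = 8 (mod 11).
  i = 4 (α = 6): (6−1)(6−10)(6−4)(6−9) = 5·(−4)·2·(−3) = 120 ≡ 10, so v_4 = 10^{−1} = 10 (mod 11).
  i = 5 (α = 9): (9−1)(9−10)(9−4)(9−6) = 8·(−1)·5·3 = −120 ≡ 1, so v_5 = 1^{−1} = 1 (mod 11).
  v = [6, 8, 8, 10, 1].
Step 2: syndromes of r = [10, 0, 4, 0, 5] (all sums mod 11).
  S_0 = Σ v_i r_i = 6·10 + 8·0 + 8·4 + 10·0 + 1·5 = 97 ≡ 9.
  S_1 = Σ v_i α_i r_i = 6·1·10 + 8·10·0 + 8·4·4 + 10·6·0 + 1·9·5 = 233 ≡ 2.
  α_i^2 mod 11 = [1, 1, 5, 3, 4].
  S_2 = Σ v_i α_i^2 r_i = 6·1·10 + 8·1·0 + 8·5·4 + 10·3·0 + 1·4·5 = 240 ≡ 9.
  S = (9, 2, 9) ≠ 0, so r is not a codeword (an error is present).
Step 3: locate the error. For a single error e at position i, S_ℓ = v_i·e·α_i^ℓ, so α_err = S_1/S_0.
  S_0^{−1} = 9^{−1} = 5 (mod 11), so α_err = 2·5 = 10 ≡ 10 = α_2. Error position i = 2.
  Consistency check: S_2/S_1 = 9·6 = 54 ≡ 10 = α_err ✓ (single-error assumption holds).
Step 4: error magnitude e = S_0/v_2 = S_0·∏_{j≠2}(α_2 − α_j) = 9·7 = 63 ≡ 8 (mod 11).
Step 5: correct position 2: c_2 = r_2 − e = 0 − 8 ≡ 3 (mod 11). Hence c = [10, 3, 4, 0, 5].
  Check: interpolating c through the α_i gives m(x) = 1 + 9·x (degree < 2) with m(α_i) = c_i for every i, so c is indeed a codeword.


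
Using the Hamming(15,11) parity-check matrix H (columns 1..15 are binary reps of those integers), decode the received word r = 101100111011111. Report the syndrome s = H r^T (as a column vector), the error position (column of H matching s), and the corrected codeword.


s = (1, 0, 1, 1)^T, error position = 11, corrected codeword c = 101100111001111

Compute s = H r^T mod 2 one row at a time:
  s_1 = 1 + 1 + 0 + 1 + 1 + 1 + 1 + 1 = 7 ≡ 1 (mod 2).
  s_2 = 1 + 0 + 0 + 1 + 1 + 1 + 1 + 1 = 6 ≡ 0 (mod 2).
  s_3 = 0 + 1 + 0 + 1 + 0 + 1 + 1 + 1 = 5 ≡ 1 (mod 2).
  s_4 = 1 + 1 + 0 + 1 + 1 + 1 + 1 + 1 = 7 ≡ 1 (mod 2).
s = (1, 0, 1, 1)^T — this equals column 11 of H (binary 1011), so error is at position 11.
Correct: flip bit 11 of r = 101100111011111 to get c = 101100111001111.


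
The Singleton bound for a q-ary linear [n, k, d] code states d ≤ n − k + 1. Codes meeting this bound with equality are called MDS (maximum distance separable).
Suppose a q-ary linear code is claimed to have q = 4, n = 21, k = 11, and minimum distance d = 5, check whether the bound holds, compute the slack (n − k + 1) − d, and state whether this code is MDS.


Singleton RHS = n − k + 1 = 11, slack = 6, bound satisfied, not MDS.

Singleton bound: d ≤ n − k + 1.
Here n = 21, k = 11, so n − k + 1 = 11.
Given d = 5, check d ≤ 11: YES.
Slack = (n − k + 1) − d = 6.
The code is NOT MDS (slack = 6 > 0).
Description: the claimed parameters are [21, 11, 5]_4; such a code would be non-MDS.


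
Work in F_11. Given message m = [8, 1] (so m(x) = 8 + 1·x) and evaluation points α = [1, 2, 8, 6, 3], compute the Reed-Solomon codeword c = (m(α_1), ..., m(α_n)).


c = [9, 10, 5, 3, 0]

Message polynomial: m(x) = 8 + 1·x (mod 11).
For each evaluation point α_i, compute m(α_i) mod 11:
  α_1 = 1: Horner steps 1 → 9, so m(1) = 9.
  α_2 = 2: Horner steps 1 → 10, so m(2) = 10.
  α_3 = 8: Horner steps 1 → 5, so m(8) = 5.
  α_4 = 6: Horner steps 1 → 3, so m(6) = 3.
  α_5 = 3: Horner steps 1 → 0, so m(3) = 0.
Codeword c = [9, 10, 5, 3, 0] ∈ F_11^5.


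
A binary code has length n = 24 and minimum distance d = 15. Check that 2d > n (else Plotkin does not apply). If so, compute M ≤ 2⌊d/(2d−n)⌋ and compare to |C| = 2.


Plotkin bound M ≤ 4; given |C| = 2 ≤ bound (satisfied).

Check applicability: 2d = 30, n = 24.
2d − n = 6 > 0, so Plotkin applies.
Compute d/(2d−n) = 15/6 ≈ 2.5000.
⌊d/(2d−n)⌋ = 2.
Plotkin bound: M ≤ 2·2 = 4.
Given |C| = 2, check: satisfied.
This |C| is below the Plotkin bound.


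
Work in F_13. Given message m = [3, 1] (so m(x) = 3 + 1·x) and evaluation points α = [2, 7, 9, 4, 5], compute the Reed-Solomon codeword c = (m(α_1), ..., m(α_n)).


c = [5, 10, 12, 7, 8]

Message polynomial: m(x) = 3 + 1·x (mod 13).
For each evaluation point α_i, compute m(α_i) mod 13:
  α_1 = 2: Horner steps 1 → 5, so m(2) = 5.
  α_2 = 7: Horner steps 1 → 10, so m(7) = 10.
  α_3 = 9: Horner steps 1 → 12, so m(9) = 12.
  α_4 = 4: Horner steps 1 → 7, so m(4) = 7.
  α_5 = 5: Horner steps 1 → 8, so m(5) = 8.
Codeword c = [5, 10, 12, 7, 8] ∈ F_13^5.


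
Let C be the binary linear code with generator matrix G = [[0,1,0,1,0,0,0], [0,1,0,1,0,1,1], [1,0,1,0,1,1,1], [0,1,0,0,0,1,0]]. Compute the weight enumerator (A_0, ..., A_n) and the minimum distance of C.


Weight distribution: A_0 = 1, A_2 = 6, A_3 = 1, A_4 = 1, A_5 = 6, A_7 = 1. Minimum distance d = 2.

Enumerate all 2^4 = 16 messages m ∈ F_2^4.
For each, compute codeword c = mG in F_2^7, then tally its weight.
  m = 0000 → c = 0000000, weight = 0.
  m = 1000 → c = 0101000, weight = 2.
  m = 0100 → c = 0101011, weight = 4.
  m = 1100 → c = 0000011, weight = 2.
  m = 0010 → c = 1010111, weight = 5.
  m = 1010 → c = 1111111, weight = 7.
  m = 0110 → c = 1111100, weight = 5.
  m = 1110 → c = 1010100, weight = 3.
  m = 0001 → c = 0100010, weight = 2.
  m = 1001 → c = 0001010, weight = 2.
  m = 0101 → c = 0001001, weight = 2.
  m = 1101 → c = 0100001, weight = 2.
  m = 0011 → c = 1110101, weight = 5.
  m = 1011 → c = 1011101, weight = 5.
  m = 0111 → c = 1011110, weight = 5.
  m = 1111 → c = 1110110, weight = 5.
Tally weights:
  weight 0: 1 codewords.
  weight 2: 6 codewords.
  weight 3: 1 codewords.
  weight 4: 1 codewords.
  weight 5: 6 codewords.
  weight 7: 1 codewords.
Minimum distance d = smallest w > 0 with A_w > 0 = 2.
Sanity: Σ A_w = 16 = 2^4 = 16 ✓.
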